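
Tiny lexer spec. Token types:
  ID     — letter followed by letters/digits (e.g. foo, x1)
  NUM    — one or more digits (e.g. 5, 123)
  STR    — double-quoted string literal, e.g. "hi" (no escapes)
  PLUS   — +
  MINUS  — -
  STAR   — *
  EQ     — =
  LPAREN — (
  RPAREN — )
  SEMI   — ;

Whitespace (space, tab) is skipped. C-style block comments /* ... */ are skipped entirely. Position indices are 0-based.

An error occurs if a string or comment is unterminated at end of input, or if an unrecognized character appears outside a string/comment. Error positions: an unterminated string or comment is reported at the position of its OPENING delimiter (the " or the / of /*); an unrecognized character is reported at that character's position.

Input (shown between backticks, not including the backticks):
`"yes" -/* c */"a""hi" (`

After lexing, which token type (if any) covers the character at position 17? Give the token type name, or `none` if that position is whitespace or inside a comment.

pos=0: enter STRING mode
pos=0: emit STR "yes" (now at pos=5)
pos=6: emit MINUS '-'
pos=7: enter COMMENT mode (saw '/*')
exit COMMENT mode (now at pos=14)
pos=14: enter STRING mode
pos=14: emit STR "a" (now at pos=17)
pos=17: enter STRING mode
pos=17: emit STR "hi" (now at pos=21)
pos=22: emit LPAREN '('
DONE. 5 tokens: [STR, MINUS, STR, STR, LPAREN]
Position 17: char is '"' -> STR

Answer: STR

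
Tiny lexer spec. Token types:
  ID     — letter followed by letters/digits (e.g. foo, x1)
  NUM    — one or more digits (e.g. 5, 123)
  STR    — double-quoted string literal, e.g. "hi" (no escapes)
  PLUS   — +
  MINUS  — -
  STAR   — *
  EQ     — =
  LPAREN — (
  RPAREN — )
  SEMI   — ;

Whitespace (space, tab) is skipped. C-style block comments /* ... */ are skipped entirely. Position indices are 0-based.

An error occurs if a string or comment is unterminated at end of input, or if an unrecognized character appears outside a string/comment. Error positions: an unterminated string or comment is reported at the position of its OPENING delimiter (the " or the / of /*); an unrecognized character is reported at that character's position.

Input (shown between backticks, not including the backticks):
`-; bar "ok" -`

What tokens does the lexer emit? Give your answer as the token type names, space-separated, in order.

Answer: MINUS SEMI ID STR MINUS

Derivation:
pos=0: emit MINUS '-'
pos=1: emit SEMI ';'
pos=3: emit ID 'bar' (now at pos=6)
pos=7: enter STRING mode
pos=7: emit STR "ok" (now at pos=11)
pos=12: emit MINUS '-'
DONE. 5 tokens: [MINUS, SEMI, ID, STR, MINUS]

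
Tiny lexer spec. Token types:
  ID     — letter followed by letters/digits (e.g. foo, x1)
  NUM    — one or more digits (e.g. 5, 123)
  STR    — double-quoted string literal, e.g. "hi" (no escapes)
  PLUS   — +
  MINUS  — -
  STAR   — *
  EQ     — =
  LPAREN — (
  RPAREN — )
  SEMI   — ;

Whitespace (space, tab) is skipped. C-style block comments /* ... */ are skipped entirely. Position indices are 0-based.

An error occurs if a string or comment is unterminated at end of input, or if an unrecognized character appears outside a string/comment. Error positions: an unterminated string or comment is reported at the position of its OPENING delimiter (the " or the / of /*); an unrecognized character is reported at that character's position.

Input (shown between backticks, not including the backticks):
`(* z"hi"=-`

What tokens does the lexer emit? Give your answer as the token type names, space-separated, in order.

pos=0: emit LPAREN '('
pos=1: emit STAR '*'
pos=3: emit ID 'z' (now at pos=4)
pos=4: enter STRING mode
pos=4: emit STR "hi" (now at pos=8)
pos=8: emit EQ '='
pos=9: emit MINUS '-'
DONE. 6 tokens: [LPAREN, STAR, ID, STR, EQ, MINUS]

Answer: LPAREN STAR ID STR EQ MINUS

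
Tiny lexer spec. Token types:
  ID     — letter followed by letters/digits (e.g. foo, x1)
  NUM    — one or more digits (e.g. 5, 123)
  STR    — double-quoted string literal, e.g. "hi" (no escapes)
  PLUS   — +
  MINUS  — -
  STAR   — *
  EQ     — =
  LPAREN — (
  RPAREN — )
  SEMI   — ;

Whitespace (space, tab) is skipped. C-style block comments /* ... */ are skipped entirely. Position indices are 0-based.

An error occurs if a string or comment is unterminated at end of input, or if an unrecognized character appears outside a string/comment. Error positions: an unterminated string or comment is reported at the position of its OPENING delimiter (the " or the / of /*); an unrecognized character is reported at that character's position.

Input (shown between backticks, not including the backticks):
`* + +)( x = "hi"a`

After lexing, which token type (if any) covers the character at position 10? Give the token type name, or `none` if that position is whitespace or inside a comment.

Answer: EQ

Derivation:
pos=0: emit STAR '*'
pos=2: emit PLUS '+'
pos=4: emit PLUS '+'
pos=5: emit RPAREN ')'
pos=6: emit LPAREN '('
pos=8: emit ID 'x' (now at pos=9)
pos=10: emit EQ '='
pos=12: enter STRING mode
pos=12: emit STR "hi" (now at pos=16)
pos=16: emit ID 'a' (now at pos=17)
DONE. 9 tokens: [STAR, PLUS, PLUS, RPAREN, LPAREN, ID, EQ, STR, ID]
Position 10: char is '=' -> EQ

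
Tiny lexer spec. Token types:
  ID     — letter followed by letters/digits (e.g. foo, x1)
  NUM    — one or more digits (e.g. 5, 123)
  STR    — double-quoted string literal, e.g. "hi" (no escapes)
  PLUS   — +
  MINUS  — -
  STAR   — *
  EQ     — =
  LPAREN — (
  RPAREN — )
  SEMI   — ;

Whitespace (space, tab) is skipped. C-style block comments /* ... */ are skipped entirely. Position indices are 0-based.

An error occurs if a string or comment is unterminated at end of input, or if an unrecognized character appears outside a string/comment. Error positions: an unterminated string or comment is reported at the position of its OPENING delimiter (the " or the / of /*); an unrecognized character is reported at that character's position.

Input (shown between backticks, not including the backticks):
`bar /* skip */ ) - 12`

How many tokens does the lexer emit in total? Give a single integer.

Answer: 4

Derivation:
pos=0: emit ID 'bar' (now at pos=3)
pos=4: enter COMMENT mode (saw '/*')
exit COMMENT mode (now at pos=14)
pos=15: emit RPAREN ')'
pos=17: emit MINUS '-'
pos=19: emit NUM '12' (now at pos=21)
DONE. 4 tokens: [ID, RPAREN, MINUS, NUM]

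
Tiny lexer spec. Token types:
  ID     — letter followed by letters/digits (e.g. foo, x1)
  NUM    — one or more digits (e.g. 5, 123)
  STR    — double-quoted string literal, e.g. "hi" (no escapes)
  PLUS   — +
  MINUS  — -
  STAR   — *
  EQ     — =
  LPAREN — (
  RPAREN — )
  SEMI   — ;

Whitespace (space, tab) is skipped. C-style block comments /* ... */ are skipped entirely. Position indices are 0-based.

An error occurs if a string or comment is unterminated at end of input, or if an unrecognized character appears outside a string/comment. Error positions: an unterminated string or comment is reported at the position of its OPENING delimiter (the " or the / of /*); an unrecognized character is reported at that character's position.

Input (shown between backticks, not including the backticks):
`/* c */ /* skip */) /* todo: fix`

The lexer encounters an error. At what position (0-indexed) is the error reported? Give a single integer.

Answer: 20

Derivation:
pos=0: enter COMMENT mode (saw '/*')
exit COMMENT mode (now at pos=7)
pos=8: enter COMMENT mode (saw '/*')
exit COMMENT mode (now at pos=18)
pos=18: emit RPAREN ')'
pos=20: enter COMMENT mode (saw '/*')
pos=20: ERROR — unterminated comment (reached EOF)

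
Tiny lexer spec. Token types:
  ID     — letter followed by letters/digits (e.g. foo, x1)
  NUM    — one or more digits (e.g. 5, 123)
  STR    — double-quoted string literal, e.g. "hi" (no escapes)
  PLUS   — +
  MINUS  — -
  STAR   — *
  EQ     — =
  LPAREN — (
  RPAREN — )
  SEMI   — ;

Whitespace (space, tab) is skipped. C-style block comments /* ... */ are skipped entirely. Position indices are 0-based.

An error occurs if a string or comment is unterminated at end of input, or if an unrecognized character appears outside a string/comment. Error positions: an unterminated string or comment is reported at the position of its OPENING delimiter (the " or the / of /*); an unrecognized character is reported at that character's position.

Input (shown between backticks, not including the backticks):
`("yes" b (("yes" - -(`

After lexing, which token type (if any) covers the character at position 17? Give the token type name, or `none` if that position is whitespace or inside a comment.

pos=0: emit LPAREN '('
pos=1: enter STRING mode
pos=1: emit STR "yes" (now at pos=6)
pos=7: emit ID 'b' (now at pos=8)
pos=9: emit LPAREN '('
pos=10: emit LPAREN '('
pos=11: enter STRING mode
pos=11: emit STR "yes" (now at pos=16)
pos=17: emit MINUS '-'
pos=19: emit MINUS '-'
pos=20: emit LPAREN '('
DONE. 9 tokens: [LPAREN, STR, ID, LPAREN, LPAREN, STR, MINUS, MINUS, LPAREN]
Position 17: char is '-' -> MINUS

Answer: MINUS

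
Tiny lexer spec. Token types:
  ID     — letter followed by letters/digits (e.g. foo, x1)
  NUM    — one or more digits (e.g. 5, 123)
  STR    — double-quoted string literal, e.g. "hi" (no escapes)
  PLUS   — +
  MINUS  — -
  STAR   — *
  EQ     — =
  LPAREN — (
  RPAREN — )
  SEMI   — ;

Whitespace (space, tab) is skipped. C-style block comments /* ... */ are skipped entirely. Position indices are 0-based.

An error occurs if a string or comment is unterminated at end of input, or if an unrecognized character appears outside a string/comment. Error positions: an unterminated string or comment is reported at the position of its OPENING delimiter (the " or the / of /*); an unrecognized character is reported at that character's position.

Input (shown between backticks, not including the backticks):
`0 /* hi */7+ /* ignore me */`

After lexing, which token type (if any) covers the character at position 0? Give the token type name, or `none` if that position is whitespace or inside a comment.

pos=0: emit NUM '0' (now at pos=1)
pos=2: enter COMMENT mode (saw '/*')
exit COMMENT mode (now at pos=10)
pos=10: emit NUM '7' (now at pos=11)
pos=11: emit PLUS '+'
pos=13: enter COMMENT mode (saw '/*')
exit COMMENT mode (now at pos=28)
DONE. 3 tokens: [NUM, NUM, PLUS]
Position 0: char is '0' -> NUM

Answer: NUM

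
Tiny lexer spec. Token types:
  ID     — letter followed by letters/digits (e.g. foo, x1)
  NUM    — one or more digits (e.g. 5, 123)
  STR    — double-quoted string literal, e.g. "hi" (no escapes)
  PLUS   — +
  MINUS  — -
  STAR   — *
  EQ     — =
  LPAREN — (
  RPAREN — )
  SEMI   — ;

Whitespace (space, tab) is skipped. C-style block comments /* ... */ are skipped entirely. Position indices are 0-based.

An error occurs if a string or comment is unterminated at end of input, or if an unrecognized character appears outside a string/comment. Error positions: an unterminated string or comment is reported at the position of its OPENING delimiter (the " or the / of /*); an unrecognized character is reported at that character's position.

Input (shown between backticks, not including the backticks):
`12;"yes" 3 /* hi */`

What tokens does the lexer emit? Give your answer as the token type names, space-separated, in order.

pos=0: emit NUM '12' (now at pos=2)
pos=2: emit SEMI ';'
pos=3: enter STRING mode
pos=3: emit STR "yes" (now at pos=8)
pos=9: emit NUM '3' (now at pos=10)
pos=11: enter COMMENT mode (saw '/*')
exit COMMENT mode (now at pos=19)
DONE. 4 tokens: [NUM, SEMI, STR, NUM]

Answer: NUM SEMI STR NUM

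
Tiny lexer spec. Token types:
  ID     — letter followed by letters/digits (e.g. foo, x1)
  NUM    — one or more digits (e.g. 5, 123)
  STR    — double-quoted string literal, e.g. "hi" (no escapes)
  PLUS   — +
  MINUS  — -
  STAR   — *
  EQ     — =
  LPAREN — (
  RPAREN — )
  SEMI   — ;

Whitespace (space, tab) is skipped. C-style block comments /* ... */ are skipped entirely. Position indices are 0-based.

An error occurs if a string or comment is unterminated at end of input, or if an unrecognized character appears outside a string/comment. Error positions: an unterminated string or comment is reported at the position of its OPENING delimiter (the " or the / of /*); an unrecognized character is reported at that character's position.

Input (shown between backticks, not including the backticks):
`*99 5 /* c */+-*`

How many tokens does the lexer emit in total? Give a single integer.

pos=0: emit STAR '*'
pos=1: emit NUM '99' (now at pos=3)
pos=4: emit NUM '5' (now at pos=5)
pos=6: enter COMMENT mode (saw '/*')
exit COMMENT mode (now at pos=13)
pos=13: emit PLUS '+'
pos=14: emit MINUS '-'
pos=15: emit STAR '*'
DONE. 6 tokens: [STAR, NUM, NUM, PLUS, MINUS, STAR]

Answer: 6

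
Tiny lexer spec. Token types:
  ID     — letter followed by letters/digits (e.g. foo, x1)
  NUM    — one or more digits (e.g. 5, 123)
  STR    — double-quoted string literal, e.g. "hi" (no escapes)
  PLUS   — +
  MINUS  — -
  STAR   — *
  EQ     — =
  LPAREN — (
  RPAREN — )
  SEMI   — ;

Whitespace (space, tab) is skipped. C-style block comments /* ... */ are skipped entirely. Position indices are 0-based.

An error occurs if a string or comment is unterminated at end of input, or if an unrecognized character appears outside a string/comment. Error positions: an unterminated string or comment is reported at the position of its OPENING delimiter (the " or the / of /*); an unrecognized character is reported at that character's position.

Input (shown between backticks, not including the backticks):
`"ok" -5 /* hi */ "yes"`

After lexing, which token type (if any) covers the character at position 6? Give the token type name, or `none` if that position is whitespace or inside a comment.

Answer: NUM

Derivation:
pos=0: enter STRING mode
pos=0: emit STR "ok" (now at pos=4)
pos=5: emit MINUS '-'
pos=6: emit NUM '5' (now at pos=7)
pos=8: enter COMMENT mode (saw '/*')
exit COMMENT mode (now at pos=16)
pos=17: enter STRING mode
pos=17: emit STR "yes" (now at pos=22)
DONE. 4 tokens: [STR, MINUS, NUM, STR]
Position 6: char is '5' -> NUM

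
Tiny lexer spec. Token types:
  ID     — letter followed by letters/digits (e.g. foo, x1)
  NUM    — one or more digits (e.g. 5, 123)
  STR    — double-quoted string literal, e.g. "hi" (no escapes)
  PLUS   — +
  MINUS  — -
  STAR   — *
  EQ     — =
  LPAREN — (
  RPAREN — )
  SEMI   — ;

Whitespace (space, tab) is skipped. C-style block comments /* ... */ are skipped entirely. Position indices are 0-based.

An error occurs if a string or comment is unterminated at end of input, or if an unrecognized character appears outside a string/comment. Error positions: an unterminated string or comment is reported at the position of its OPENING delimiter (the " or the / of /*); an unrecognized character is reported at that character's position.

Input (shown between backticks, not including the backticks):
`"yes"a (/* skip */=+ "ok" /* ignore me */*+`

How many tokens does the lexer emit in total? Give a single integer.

pos=0: enter STRING mode
pos=0: emit STR "yes" (now at pos=5)
pos=5: emit ID 'a' (now at pos=6)
pos=7: emit LPAREN '('
pos=8: enter COMMENT mode (saw '/*')
exit COMMENT mode (now at pos=18)
pos=18: emit EQ '='
pos=19: emit PLUS '+'
pos=21: enter STRING mode
pos=21: emit STR "ok" (now at pos=25)
pos=26: enter COMMENT mode (saw '/*')
exit COMMENT mode (now at pos=41)
pos=41: emit STAR '*'
pos=42: emit PLUS '+'
DONE. 8 tokens: [STR, ID, LPAREN, EQ, PLUS, STR, STAR, PLUS]

Answer: 8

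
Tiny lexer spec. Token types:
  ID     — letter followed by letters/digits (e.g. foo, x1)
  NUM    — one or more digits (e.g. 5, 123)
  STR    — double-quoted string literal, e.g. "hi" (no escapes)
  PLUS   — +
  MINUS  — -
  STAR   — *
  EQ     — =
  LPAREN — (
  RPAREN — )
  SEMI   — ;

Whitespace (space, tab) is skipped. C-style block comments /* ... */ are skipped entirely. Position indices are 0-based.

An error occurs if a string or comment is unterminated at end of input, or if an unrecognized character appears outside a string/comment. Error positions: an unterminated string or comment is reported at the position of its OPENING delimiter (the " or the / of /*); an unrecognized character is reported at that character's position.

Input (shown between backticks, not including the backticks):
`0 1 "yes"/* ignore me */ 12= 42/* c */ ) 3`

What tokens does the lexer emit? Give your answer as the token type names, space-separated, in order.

Answer: NUM NUM STR NUM EQ NUM RPAREN NUM

Derivation:
pos=0: emit NUM '0' (now at pos=1)
pos=2: emit NUM '1' (now at pos=3)
pos=4: enter STRING mode
pos=4: emit STR "yes" (now at pos=9)
pos=9: enter COMMENT mode (saw '/*')
exit COMMENT mode (now at pos=24)
pos=25: emit NUM '12' (now at pos=27)
pos=27: emit EQ '='
pos=29: emit NUM '42' (now at pos=31)
pos=31: enter COMMENT mode (saw '/*')
exit COMMENT mode (now at pos=38)
pos=39: emit RPAREN ')'
pos=41: emit NUM '3' (now at pos=42)
DONE. 8 tokens: [NUM, NUM, STR, NUM, EQ, NUM, RPAREN, NUM]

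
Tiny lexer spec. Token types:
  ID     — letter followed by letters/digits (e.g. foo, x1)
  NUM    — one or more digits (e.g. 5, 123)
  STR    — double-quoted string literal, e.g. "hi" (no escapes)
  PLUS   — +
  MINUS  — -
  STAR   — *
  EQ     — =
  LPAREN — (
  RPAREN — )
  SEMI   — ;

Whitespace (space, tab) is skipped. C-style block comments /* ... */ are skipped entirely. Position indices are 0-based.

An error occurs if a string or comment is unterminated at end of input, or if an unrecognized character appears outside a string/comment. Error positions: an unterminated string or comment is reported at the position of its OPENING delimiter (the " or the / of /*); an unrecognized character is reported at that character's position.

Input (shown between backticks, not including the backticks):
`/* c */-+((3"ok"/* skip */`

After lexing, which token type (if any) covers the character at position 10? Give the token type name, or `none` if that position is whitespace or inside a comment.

pos=0: enter COMMENT mode (saw '/*')
exit COMMENT mode (now at pos=7)
pos=7: emit MINUS '-'
pos=8: emit PLUS '+'
pos=9: emit LPAREN '('
pos=10: emit LPAREN '('
pos=11: emit NUM '3' (now at pos=12)
pos=12: enter STRING mode
pos=12: emit STR "ok" (now at pos=16)
pos=16: enter COMMENT mode (saw '/*')
exit COMMENT mode (now at pos=26)
DONE. 6 tokens: [MINUS, PLUS, LPAREN, LPAREN, NUM, STR]
Position 10: char is '(' -> LPAREN

Answer: LPAREN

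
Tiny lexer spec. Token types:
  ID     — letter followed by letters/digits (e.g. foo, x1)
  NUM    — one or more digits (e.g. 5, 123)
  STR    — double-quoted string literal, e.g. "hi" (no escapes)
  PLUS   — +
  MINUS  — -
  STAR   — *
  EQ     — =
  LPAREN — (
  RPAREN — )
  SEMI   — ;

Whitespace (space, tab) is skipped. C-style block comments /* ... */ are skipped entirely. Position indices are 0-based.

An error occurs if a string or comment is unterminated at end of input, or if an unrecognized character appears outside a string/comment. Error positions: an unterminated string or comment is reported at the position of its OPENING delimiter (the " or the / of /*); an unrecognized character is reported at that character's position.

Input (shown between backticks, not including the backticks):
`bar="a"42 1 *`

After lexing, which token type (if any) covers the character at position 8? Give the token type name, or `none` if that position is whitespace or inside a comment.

Answer: NUM

Derivation:
pos=0: emit ID 'bar' (now at pos=3)
pos=3: emit EQ '='
pos=4: enter STRING mode
pos=4: emit STR "a" (now at pos=7)
pos=7: emit NUM '42' (now at pos=9)
pos=10: emit NUM '1' (now at pos=11)
pos=12: emit STAR '*'
DONE. 6 tokens: [ID, EQ, STR, NUM, NUM, STAR]
Position 8: char is '2' -> NUM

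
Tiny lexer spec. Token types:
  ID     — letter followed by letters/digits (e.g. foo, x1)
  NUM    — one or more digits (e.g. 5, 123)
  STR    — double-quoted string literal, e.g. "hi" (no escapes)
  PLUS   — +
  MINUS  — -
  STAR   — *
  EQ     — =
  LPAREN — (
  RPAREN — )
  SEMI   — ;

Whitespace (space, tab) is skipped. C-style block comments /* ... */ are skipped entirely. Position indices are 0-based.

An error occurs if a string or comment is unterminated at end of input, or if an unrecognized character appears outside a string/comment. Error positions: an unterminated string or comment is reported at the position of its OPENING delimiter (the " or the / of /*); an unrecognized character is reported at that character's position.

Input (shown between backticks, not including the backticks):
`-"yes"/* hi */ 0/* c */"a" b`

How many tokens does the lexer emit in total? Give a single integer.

Answer: 5

Derivation:
pos=0: emit MINUS '-'
pos=1: enter STRING mode
pos=1: emit STR "yes" (now at pos=6)
pos=6: enter COMMENT mode (saw '/*')
exit COMMENT mode (now at pos=14)
pos=15: emit NUM '0' (now at pos=16)
pos=16: enter COMMENT mode (saw '/*')
exit COMMENT mode (now at pos=23)
pos=23: enter STRING mode
pos=23: emit STR "a" (now at pos=26)
pos=27: emit ID 'b' (now at pos=28)
DONE. 5 tokens: [MINUS, STR, NUM, STR, ID]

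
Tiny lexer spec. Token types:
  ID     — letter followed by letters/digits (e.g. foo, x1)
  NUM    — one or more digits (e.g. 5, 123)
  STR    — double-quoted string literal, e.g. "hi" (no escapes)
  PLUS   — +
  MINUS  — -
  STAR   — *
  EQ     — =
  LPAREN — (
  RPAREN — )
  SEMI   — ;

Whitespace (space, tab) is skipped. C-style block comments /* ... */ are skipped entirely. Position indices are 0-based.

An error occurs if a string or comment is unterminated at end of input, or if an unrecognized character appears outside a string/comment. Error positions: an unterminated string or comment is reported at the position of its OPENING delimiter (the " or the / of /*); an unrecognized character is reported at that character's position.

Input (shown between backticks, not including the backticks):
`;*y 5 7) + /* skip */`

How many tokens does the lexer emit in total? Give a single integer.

pos=0: emit SEMI ';'
pos=1: emit STAR '*'
pos=2: emit ID 'y' (now at pos=3)
pos=4: emit NUM '5' (now at pos=5)
pos=6: emit NUM '7' (now at pos=7)
pos=7: emit RPAREN ')'
pos=9: emit PLUS '+'
pos=11: enter COMMENT mode (saw '/*')
exit COMMENT mode (now at pos=21)
DONE. 7 tokens: [SEMI, STAR, ID, NUM, NUM, RPAREN, PLUS]

Answer: 7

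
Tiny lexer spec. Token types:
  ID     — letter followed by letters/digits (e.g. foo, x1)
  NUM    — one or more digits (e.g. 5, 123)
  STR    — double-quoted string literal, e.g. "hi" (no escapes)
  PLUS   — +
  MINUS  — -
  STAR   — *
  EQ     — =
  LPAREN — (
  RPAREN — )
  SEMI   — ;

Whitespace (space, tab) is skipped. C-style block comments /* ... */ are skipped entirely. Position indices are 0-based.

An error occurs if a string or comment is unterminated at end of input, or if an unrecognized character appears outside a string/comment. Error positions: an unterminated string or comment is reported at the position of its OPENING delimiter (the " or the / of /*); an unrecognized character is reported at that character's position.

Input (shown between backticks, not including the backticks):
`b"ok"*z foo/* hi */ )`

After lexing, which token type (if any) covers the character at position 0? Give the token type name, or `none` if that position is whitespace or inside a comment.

Answer: ID

Derivation:
pos=0: emit ID 'b' (now at pos=1)
pos=1: enter STRING mode
pos=1: emit STR "ok" (now at pos=5)
pos=5: emit STAR '*'
pos=6: emit ID 'z' (now at pos=7)
pos=8: emit ID 'foo' (now at pos=11)
pos=11: enter COMMENT mode (saw '/*')
exit COMMENT mode (now at pos=19)
pos=20: emit RPAREN ')'
DONE. 6 tokens: [ID, STR, STAR, ID, ID, RPAREN]
Position 0: char is 'b' -> ID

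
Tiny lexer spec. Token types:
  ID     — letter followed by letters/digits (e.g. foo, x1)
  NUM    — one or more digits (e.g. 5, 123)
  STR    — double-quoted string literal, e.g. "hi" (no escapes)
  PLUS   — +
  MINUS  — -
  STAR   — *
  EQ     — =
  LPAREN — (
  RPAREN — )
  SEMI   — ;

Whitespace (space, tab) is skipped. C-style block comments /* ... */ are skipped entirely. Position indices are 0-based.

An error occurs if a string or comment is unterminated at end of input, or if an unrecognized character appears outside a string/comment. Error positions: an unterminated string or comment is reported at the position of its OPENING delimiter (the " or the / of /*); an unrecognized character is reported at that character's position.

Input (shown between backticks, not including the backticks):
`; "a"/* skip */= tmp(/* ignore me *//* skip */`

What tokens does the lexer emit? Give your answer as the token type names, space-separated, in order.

Answer: SEMI STR EQ ID LPAREN

Derivation:
pos=0: emit SEMI ';'
pos=2: enter STRING mode
pos=2: emit STR "a" (now at pos=5)
pos=5: enter COMMENT mode (saw '/*')
exit COMMENT mode (now at pos=15)
pos=15: emit EQ '='
pos=17: emit ID 'tmp' (now at pos=20)
pos=20: emit LPAREN '('
pos=21: enter COMMENT mode (saw '/*')
exit COMMENT mode (now at pos=36)
pos=36: enter COMMENT mode (saw '/*')
exit COMMENT mode (now at pos=46)
DONE. 5 tokens: [SEMI, STR, EQ, ID, LPAREN]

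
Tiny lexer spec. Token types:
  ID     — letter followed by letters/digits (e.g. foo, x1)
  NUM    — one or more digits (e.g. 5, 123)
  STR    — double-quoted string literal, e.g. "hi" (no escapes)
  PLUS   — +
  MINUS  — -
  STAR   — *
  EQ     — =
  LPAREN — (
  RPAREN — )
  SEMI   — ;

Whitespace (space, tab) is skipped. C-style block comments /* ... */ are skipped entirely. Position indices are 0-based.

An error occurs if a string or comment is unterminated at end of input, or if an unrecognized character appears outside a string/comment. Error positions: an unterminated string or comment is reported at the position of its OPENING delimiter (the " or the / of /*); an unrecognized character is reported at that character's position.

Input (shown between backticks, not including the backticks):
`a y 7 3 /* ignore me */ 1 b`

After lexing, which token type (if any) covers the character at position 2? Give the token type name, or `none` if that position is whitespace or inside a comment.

Answer: ID

Derivation:
pos=0: emit ID 'a' (now at pos=1)
pos=2: emit ID 'y' (now at pos=3)
pos=4: emit NUM '7' (now at pos=5)
pos=6: emit NUM '3' (now at pos=7)
pos=8: enter COMMENT mode (saw '/*')
exit COMMENT mode (now at pos=23)
pos=24: emit NUM '1' (now at pos=25)
pos=26: emit ID 'b' (now at pos=27)
DONE. 6 tokens: [ID, ID, NUM, NUM, NUM, ID]
Position 2: char is 'y' -> ID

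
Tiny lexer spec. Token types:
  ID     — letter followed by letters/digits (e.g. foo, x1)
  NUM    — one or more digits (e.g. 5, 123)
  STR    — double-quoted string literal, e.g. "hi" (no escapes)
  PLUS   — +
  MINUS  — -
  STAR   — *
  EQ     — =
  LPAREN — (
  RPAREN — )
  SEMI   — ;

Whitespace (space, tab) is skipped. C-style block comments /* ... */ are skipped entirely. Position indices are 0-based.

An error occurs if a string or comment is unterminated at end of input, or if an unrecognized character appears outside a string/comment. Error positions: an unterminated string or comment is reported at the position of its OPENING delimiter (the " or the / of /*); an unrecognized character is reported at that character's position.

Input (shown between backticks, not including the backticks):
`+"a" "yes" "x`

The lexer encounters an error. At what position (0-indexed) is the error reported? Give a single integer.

Answer: 11

Derivation:
pos=0: emit PLUS '+'
pos=1: enter STRING mode
pos=1: emit STR "a" (now at pos=4)
pos=5: enter STRING mode
pos=5: emit STR "yes" (now at pos=10)
pos=11: enter STRING mode
pos=11: ERROR — unterminated string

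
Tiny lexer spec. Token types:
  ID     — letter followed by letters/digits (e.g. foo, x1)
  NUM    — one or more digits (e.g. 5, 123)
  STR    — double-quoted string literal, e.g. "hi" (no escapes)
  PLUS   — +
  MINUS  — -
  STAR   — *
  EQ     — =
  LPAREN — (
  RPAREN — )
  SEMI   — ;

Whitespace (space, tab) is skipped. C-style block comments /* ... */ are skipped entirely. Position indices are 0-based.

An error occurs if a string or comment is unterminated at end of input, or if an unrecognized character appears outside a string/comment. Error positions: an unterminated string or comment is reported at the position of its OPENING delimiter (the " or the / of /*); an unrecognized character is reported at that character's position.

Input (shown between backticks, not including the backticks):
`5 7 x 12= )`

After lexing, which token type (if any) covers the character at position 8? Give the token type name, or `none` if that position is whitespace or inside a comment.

pos=0: emit NUM '5' (now at pos=1)
pos=2: emit NUM '7' (now at pos=3)
pos=4: emit ID 'x' (now at pos=5)
pos=6: emit NUM '12' (now at pos=8)
pos=8: emit EQ '='
pos=10: emit RPAREN ')'
DONE. 6 tokens: [NUM, NUM, ID, NUM, EQ, RPAREN]
Position 8: char is '=' -> EQ

Answer: EQ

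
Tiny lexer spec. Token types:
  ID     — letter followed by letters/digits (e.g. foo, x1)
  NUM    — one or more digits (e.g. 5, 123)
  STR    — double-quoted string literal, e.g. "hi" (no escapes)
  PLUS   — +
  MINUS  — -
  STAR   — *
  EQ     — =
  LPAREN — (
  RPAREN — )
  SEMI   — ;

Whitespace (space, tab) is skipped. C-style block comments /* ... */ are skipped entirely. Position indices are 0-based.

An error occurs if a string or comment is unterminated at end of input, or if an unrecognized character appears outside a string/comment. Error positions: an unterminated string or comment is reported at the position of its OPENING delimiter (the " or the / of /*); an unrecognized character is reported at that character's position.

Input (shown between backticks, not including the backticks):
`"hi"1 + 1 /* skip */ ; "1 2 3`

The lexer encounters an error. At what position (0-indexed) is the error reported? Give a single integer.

Answer: 23

Derivation:
pos=0: enter STRING mode
pos=0: emit STR "hi" (now at pos=4)
pos=4: emit NUM '1' (now at pos=5)
pos=6: emit PLUS '+'
pos=8: emit NUM '1' (now at pos=9)
pos=10: enter COMMENT mode (saw '/*')
exit COMMENT mode (now at pos=20)
pos=21: emit SEMI ';'
pos=23: enter STRING mode
pos=23: ERROR — unterminated string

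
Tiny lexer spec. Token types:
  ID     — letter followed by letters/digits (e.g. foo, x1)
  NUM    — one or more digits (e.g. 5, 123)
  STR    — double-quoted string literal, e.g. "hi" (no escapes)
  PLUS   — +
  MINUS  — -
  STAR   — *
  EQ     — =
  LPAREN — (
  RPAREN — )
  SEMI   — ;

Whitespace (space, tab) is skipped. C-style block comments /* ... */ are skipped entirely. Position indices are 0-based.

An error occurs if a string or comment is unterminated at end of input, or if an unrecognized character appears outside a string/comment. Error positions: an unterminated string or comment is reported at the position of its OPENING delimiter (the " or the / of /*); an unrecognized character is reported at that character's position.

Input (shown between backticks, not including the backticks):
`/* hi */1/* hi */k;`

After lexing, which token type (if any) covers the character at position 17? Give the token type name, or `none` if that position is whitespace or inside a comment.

Answer: ID

Derivation:
pos=0: enter COMMENT mode (saw '/*')
exit COMMENT mode (now at pos=8)
pos=8: emit NUM '1' (now at pos=9)
pos=9: enter COMMENT mode (saw '/*')
exit COMMENT mode (now at pos=17)
pos=17: emit ID 'k' (now at pos=18)
pos=18: emit SEMI ';'
DONE. 3 tokens: [NUM, ID, SEMI]
Position 17: char is 'k' -> ID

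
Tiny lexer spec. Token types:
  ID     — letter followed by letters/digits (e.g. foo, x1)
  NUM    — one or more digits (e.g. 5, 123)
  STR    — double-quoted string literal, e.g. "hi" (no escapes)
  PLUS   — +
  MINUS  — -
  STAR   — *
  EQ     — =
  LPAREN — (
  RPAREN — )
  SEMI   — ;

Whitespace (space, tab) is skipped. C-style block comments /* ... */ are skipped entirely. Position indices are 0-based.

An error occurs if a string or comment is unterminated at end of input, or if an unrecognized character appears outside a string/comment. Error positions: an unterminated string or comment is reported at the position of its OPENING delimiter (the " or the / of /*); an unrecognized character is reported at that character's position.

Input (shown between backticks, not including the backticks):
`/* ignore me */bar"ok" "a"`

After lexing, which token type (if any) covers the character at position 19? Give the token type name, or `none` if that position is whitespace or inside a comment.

Answer: STR

Derivation:
pos=0: enter COMMENT mode (saw '/*')
exit COMMENT mode (now at pos=15)
pos=15: emit ID 'bar' (now at pos=18)
pos=18: enter STRING mode
pos=18: emit STR "ok" (now at pos=22)
pos=23: enter STRING mode
pos=23: emit STR "a" (now at pos=26)
DONE. 3 tokens: [ID, STR, STR]
Position 19: char is 'o' -> STR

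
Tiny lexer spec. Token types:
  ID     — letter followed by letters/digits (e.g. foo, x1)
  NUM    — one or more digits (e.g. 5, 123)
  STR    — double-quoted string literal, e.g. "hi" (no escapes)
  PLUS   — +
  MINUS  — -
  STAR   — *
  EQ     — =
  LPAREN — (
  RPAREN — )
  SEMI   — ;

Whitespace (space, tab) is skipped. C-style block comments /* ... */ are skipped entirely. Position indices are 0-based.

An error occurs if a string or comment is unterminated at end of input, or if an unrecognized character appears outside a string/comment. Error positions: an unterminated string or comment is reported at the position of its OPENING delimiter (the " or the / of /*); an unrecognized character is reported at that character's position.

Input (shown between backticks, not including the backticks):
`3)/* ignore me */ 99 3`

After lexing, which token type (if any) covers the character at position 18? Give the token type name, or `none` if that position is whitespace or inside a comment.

Answer: NUM

Derivation:
pos=0: emit NUM '3' (now at pos=1)
pos=1: emit RPAREN ')'
pos=2: enter COMMENT mode (saw '/*')
exit COMMENT mode (now at pos=17)
pos=18: emit NUM '99' (now at pos=20)
pos=21: emit NUM '3' (now at pos=22)
DONE. 4 tokens: [NUM, RPAREN, NUM, NUM]
Position 18: char is '9' -> NUM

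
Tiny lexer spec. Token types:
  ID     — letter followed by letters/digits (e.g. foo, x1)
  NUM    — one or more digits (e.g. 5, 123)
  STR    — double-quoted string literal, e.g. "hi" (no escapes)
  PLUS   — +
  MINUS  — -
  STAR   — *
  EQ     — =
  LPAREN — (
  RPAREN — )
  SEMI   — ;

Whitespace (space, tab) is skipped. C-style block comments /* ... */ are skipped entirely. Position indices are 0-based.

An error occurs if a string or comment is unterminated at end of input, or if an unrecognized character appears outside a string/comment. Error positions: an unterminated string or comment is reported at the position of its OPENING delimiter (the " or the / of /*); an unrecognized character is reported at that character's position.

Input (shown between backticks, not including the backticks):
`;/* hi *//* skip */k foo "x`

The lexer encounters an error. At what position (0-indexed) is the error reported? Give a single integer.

pos=0: emit SEMI ';'
pos=1: enter COMMENT mode (saw '/*')
exit COMMENT mode (now at pos=9)
pos=9: enter COMMENT mode (saw '/*')
exit COMMENT mode (now at pos=19)
pos=19: emit ID 'k' (now at pos=20)
pos=21: emit ID 'foo' (now at pos=24)
pos=25: enter STRING mode
pos=25: ERROR — unterminated string

Answer: 25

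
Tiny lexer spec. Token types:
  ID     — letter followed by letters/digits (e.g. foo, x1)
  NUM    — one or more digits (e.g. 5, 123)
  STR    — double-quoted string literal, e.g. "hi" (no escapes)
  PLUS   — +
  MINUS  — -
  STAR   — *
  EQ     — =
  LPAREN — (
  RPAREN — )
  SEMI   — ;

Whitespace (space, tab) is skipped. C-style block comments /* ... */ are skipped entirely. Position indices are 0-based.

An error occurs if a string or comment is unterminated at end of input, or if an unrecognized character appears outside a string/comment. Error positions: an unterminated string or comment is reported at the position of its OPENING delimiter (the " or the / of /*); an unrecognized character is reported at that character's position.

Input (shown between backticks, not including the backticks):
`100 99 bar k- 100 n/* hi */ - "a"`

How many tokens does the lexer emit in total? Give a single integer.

pos=0: emit NUM '100' (now at pos=3)
pos=4: emit NUM '99' (now at pos=6)
pos=7: emit ID 'bar' (now at pos=10)
pos=11: emit ID 'k' (now at pos=12)
pos=12: emit MINUS '-'
pos=14: emit NUM '100' (now at pos=17)
pos=18: emit ID 'n' (now at pos=19)
pos=19: enter COMMENT mode (saw '/*')
exit COMMENT mode (now at pos=27)
pos=28: emit MINUS '-'
pos=30: enter STRING mode
pos=30: emit STR "a" (now at pos=33)
DONE. 9 tokens: [NUM, NUM, ID, ID, MINUS, NUM, ID, MINUS, STR]

Answer: 9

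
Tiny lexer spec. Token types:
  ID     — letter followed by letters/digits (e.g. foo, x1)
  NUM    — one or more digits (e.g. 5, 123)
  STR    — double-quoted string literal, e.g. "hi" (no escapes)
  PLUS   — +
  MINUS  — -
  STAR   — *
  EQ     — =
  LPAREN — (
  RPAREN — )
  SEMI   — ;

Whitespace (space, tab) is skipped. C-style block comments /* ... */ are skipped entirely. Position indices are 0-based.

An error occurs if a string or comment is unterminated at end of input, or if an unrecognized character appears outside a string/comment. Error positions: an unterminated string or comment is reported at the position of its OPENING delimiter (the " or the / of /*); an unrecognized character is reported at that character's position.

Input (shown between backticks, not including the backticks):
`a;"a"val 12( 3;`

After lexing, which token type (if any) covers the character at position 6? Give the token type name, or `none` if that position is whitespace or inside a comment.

pos=0: emit ID 'a' (now at pos=1)
pos=1: emit SEMI ';'
pos=2: enter STRING mode
pos=2: emit STR "a" (now at pos=5)
pos=5: emit ID 'val' (now at pos=8)
pos=9: emit NUM '12' (now at pos=11)
pos=11: emit LPAREN '('
pos=13: emit NUM '3' (now at pos=14)
pos=14: emit SEMI ';'
DONE. 8 tokens: [ID, SEMI, STR, ID, NUM, LPAREN, NUM, SEMI]
Position 6: char is 'a' -> ID

Answer: ID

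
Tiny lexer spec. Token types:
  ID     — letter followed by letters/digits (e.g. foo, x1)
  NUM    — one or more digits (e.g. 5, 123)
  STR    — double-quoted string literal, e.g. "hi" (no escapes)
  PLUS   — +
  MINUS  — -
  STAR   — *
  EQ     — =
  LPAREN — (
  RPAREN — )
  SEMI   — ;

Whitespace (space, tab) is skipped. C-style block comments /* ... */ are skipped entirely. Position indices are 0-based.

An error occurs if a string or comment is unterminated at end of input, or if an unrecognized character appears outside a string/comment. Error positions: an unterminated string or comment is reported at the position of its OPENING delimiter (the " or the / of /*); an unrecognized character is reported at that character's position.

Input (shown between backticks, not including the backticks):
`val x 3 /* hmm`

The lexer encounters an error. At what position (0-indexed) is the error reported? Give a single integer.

pos=0: emit ID 'val' (now at pos=3)
pos=4: emit ID 'x' (now at pos=5)
pos=6: emit NUM '3' (now at pos=7)
pos=8: enter COMMENT mode (saw '/*')
pos=8: ERROR — unterminated comment (reached EOF)

Answer: 8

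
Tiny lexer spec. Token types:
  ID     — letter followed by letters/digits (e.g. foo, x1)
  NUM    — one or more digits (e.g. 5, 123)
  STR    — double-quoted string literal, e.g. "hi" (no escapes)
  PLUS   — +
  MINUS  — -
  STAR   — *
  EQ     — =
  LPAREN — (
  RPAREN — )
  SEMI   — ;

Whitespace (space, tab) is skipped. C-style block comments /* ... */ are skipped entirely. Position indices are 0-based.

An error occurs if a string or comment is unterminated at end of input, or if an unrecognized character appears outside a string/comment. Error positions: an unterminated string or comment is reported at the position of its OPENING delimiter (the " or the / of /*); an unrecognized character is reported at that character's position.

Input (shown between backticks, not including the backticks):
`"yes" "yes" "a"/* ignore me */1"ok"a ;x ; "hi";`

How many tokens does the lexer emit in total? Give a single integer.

pos=0: enter STRING mode
pos=0: emit STR "yes" (now at pos=5)
pos=6: enter STRING mode
pos=6: emit STR "yes" (now at pos=11)
pos=12: enter STRING mode
pos=12: emit STR "a" (now at pos=15)
pos=15: enter COMMENT mode (saw '/*')
exit COMMENT mode (now at pos=30)
pos=30: emit NUM '1' (now at pos=31)
pos=31: enter STRING mode
pos=31: emit STR "ok" (now at pos=35)
pos=35: emit ID 'a' (now at pos=36)
pos=37: emit SEMI ';'
pos=38: emit ID 'x' (now at pos=39)
pos=40: emit SEMI ';'
pos=42: enter STRING mode
pos=42: emit STR "hi" (now at pos=46)
pos=46: emit SEMI ';'
DONE. 11 tokens: [STR, STR, STR, NUM, STR, ID, SEMI, ID, SEMI, STR, SEMI]

Answer: 11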